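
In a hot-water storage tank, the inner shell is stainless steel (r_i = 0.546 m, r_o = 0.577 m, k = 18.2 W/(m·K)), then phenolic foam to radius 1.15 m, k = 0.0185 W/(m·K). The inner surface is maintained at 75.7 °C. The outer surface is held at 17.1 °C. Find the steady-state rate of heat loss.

Treat each layer as a resistance in series:
  R_stainless steel = (1/0.546 − 1/0.577)/(4πk) = 0.09840/(4π·18.2) = 4.302×10^-4 K/W
  R_phenolic foam = (1/0.577 − 1/1.15)/(4πk) = 0.8635/(4π·0.0185) = 3.714 K/W
ΣR = 4.302×10^-4 + 3.714 = 3.714 K/W
Q = ΔT/ΣR = (75.7 °C − 17.1 °C)/3.714 = 15.8 W

Q = 15.8 W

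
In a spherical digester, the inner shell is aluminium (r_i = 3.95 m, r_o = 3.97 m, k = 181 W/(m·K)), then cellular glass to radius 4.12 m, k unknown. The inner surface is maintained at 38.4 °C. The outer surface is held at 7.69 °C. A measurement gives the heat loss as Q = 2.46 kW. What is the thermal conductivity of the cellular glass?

k = 0.0585 W/m·K

ΣR = ΔT/Q = |38.4 − 7.69|/2460 = 0.01248 K/W
Known resistances:
  R_aluminium = (1/3.95 − 1/3.97)/(4πk) = 0.001275/(4π·181) = 5.607×10^-7 K/W
R_cellular glass = ΣR − ΣR_known = 0.01248 − 5.607×10^-7 = 0.01248 K/W
(1/r₁−1/r₂)/(4πk) = 0.01248 ⇒ k = 0.009171/(4π·0.01248) = 0.0585 W/m·K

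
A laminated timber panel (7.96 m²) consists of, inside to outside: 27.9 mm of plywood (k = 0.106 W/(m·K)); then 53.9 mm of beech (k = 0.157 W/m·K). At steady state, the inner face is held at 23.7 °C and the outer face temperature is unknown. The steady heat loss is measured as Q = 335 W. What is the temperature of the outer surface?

T_out = -1.83 °C

Series resistances:
  R_plywood = L/(kA) = 0.0279/(0.106·7.96) = 0.03307 K/W
  R_beech = L/(kA) = 0.0539/(0.157·7.96) = 0.04313 K/W
ΣR = 0.07620 K/W
ΔT = Q·ΣR = 335 × 0.07620 = 25.53 K
Heat flows outward, so T_out = T_in − ΔT = 23.7 − 25.53 = -1.83 °C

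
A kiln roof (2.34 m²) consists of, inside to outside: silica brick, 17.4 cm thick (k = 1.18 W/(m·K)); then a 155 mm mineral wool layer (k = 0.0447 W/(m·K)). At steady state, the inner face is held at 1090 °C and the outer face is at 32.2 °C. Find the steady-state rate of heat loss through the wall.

Q = 685 W

Series thermal resistances, inner to outer:
  R_silica brick = L/(kA) = 0.174/(1.18·2.34) = 0.06302 K/W
  R_mineral wool = L/(kA) = 0.155/(0.0447·2.34) = 1.482 K/W
ΣR = 0.06302 + 1.482 = 1.545 K/W
Q = ΔT/ΣR = (1090 °C − 32.2 °C)/1.545 = 685 W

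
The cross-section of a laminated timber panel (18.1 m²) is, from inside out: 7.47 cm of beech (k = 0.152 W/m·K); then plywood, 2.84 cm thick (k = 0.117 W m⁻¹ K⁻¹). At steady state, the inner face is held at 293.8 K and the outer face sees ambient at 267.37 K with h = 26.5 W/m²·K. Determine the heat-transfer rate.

Resistance network (inner→outer):
  R_beech = L/(kA) = 0.0747/(0.152·18.1) = 0.02715 K/W
  R_plywood = L/(kA) = 0.0284/(0.117·18.1) = 0.01341 K/W
  R_conv,out = 1/(hA) = 1/(26.5·18.1) = 0.002085 K/W
ΣR = 0.02715 + 0.01341 + 0.002085 = 0.04265 K/W
Q = ΔT/ΣR = (293.8 K − 267.37 K)/0.04265 = 620 W

Q = 620 W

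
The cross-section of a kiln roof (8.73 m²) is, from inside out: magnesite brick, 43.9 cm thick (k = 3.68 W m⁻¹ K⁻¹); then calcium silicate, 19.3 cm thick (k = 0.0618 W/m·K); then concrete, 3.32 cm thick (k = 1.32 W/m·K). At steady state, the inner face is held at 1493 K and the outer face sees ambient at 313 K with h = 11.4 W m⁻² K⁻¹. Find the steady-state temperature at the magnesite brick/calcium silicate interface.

Resistance network (inner→outer):
  R_magnesite brick = L/(kA) = 0.439/(3.68·8.73) = 0.01366 K/W
  R_calcium silicate = L/(kA) = 0.193/(0.0618·8.73) = 0.3577 K/W
  R_concrete = L/(kA) = 0.0332/(1.32·8.73) = 0.002881 K/W
  R_conv,out = 1/(hA) = 1/(11.4·8.73) = 0.01005 K/W
ΣR = 0.01366 + 0.3577 + 0.002881 + 0.01005 = 0.3843 K/W
Q = ΔT/ΣR = (1493 K − 313 K)/0.3843 = 3071 W
From the inner boundary to the magnesite brick/calcium silicate interface, ΣR_partial = 0.01366 K/W.
T_interface = T_in − Q·ΣR_partial = 1493 K − (3071)(0.01366) = 1451 K

T = 1451 K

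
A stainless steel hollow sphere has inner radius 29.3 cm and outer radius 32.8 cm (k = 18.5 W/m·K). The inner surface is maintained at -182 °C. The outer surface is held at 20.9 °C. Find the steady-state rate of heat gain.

Q = 4πk·ΔT/(1/r₁ − 1/r₂) = 4π × 18.5 × 202.9 / (1/0.293 − 1/0.328) = 1.30×10^5 W

Q = 130 kW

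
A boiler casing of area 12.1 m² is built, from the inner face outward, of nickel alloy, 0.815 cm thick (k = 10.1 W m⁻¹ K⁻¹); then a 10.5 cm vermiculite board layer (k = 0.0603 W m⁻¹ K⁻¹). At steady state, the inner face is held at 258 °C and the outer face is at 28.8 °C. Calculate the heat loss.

Q = 1590 W

Series thermal resistances, inner to outer:
  R_nickel alloy = L/(kA) = 0.00815/(10.1·12.1) = 6.669×10^-5 K/W
  R_vermiculite board = L/(kA) = 0.105/(0.0603·12.1) = 0.1439 K/W
ΣR = 6.669×10^-5 + 0.1439 = 0.1440 K/W
Q = ΔT/ΣR = (258 °C − 28.8 °C)/0.1440 = 1590 W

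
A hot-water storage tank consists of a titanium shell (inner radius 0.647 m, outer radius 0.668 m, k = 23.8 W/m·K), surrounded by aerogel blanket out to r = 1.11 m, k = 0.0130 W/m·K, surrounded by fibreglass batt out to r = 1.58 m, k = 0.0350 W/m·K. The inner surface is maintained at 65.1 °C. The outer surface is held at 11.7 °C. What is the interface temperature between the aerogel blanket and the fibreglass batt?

Series thermal resistances, inner to outer:
  R_titanium = (1/0.647 − 1/0.668)/(4πk) = 0.04859/(4π·23.8) = 1.625×10^-4 K/W
  R_aerogel blanket = (1/0.668 − 1/1.11)/(4πk) = 0.5961/(4π·0.0130) = 3.649 K/W
  R_fibreglass batt = (1/1.11 − 1/1.58)/(4πk) = 0.2680/(4π·0.0350) = 0.6093 K/W
ΣR = 1.625×10^-4 + 3.649 + 0.6093 = 4.258 K/W
Q = ΔT/ΣR = (65.1 °C − 11.7 °C)/4.258 = 12.54 W
From the inner boundary to the aerogel blanket/fibreglass batt interface, ΣR_partial = 3.649 K/W.
T_interface = T_in − Q·ΣR_partial = 65.1 °C − (12.54)(3.649) = 19.3 °C

T = 19.3 °C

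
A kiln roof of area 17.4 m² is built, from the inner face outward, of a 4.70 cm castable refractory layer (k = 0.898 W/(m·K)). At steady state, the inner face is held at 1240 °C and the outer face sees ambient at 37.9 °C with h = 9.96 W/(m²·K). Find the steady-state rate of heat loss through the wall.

Q = 137 kW

Resistance network (inner→outer):
  R_castable refractory = L/(kA) = 0.0470/(0.898·17.4) = 0.003008 K/W
  R_conv,out = 1/(hA) = 1/(9.96·17.4) = 0.005770 K/W
ΣR = 0.003008 + 0.005770 = 0.008778 K/W
Q = ΔT/ΣR = (1240 °C − 37.9 °C)/0.008778 = 1.37×10^5 W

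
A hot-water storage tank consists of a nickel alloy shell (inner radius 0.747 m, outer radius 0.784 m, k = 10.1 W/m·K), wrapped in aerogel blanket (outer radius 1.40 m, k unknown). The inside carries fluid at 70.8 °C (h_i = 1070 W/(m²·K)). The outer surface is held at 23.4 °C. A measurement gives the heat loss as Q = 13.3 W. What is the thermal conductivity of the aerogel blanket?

k = 0.0125 W/m·K

ΣR = ΔT/Q = |70.8 − 23.4|/13.3 = 3.564 K/W
Known resistances:
  R_conv,in = 1/(4πr²h) = 1/(4π·0.747²·1070) = 1.333×10^-4 K/W
  R_nickel alloy = (1/0.747 − 1/0.784)/(4πk) = 0.06318/(4π·10.1) = 4.978×10^-4 K/W
R_aerogel blanket = ΣR − ΣR_known = 3.564 − 6.311×10^-4 = 3.563 K/W
(1/r₁−1/r₂)/(4πk) = 3.563 ⇒ k = 0.5612/(4π·3.563) = 0.0125 W/m·K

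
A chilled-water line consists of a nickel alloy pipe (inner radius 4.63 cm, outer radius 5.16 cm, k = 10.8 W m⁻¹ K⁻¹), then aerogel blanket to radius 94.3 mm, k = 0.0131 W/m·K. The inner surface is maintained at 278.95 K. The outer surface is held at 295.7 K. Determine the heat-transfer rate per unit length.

Q' = 2.29 W/m

Treat each layer as a resistance in series:
  R'_nickel alloy = ln(0.0516/0.0463)/(2πk) = 0.1084/(2π·10.8) = 0.001597 m·K/W
  R'_aerogel blanket = ln(0.0943/0.0516)/(2πk) = 0.6030/(2π·0.0131) = 7.325 m·K/W
ΣR = 0.001597 + 7.325 = 7.327 m·K/W
Q' = ΔT/ΣR = (278.95 K − 295.7 K)/7.327 = -2.29 W/m
(Negative Q' ⇒ heat flows inward; heat gain = 2.29 W/m.)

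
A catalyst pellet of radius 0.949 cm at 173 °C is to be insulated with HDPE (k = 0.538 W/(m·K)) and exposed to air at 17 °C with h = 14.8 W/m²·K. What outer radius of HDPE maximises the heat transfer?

r_cr = 7.27 cm

For a sphere, r_cr = 2k_ins/h = 2·0.538/14.8 = 0.0727 m = 7.27 cm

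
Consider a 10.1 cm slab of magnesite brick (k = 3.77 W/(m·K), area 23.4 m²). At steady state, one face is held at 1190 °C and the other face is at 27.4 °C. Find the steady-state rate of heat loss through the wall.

Q = 1.02×10^6 W

Q = kA·ΔT/L = 3.77 × 23.4 × |1190 °C − 27.4 °C| / 0.101 = 1.02×10^6 W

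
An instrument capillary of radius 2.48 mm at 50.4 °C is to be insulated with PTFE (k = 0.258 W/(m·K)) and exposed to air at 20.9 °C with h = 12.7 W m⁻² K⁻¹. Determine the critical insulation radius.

r_cr = 2.03 cm

For a cylinder, r_cr = k_ins/h = 0.258/12.7 = 0.0203 m = 2.03 cm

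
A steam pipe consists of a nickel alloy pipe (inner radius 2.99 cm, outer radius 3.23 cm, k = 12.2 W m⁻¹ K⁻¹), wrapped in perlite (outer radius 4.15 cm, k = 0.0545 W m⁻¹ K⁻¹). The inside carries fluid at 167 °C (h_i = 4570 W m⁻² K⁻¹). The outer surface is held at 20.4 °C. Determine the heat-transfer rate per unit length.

Resistance network (inner→outer):
  R'_conv,in = 1/(2πr h) = 1/(2π·0.0299·4570) = 0.001165 m·K/W
  R'_nickel alloy = ln(0.0323/0.0299)/(2πk) = 0.07721/(2π·12.2) = 0.001007 m·K/W
  R'_perlite = ln(0.0415/0.0323)/(2πk) = 0.2506/(2π·0.0545) = 0.7319 m·K/W
ΣR = 0.001165 + 0.001007 + 0.7319 = 0.7341 m·K/W
Q' = ΔT/ΣR = (167 °C − 20.4 °C)/0.7341 = 200 W/m

Q' = 200 W/m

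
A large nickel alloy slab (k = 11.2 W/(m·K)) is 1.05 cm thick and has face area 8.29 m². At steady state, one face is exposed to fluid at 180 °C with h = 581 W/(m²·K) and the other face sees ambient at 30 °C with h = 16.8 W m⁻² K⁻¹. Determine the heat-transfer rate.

Q = 20.0 kW

Series thermal resistances, inner to outer:
  R_conv,in = 1/(hA) = 1/(581·8.29) = 2.076×10^-4 K/W
  R_nickel alloy = L/(kA) = 0.0105/(11.2·8.29) = 1.131×10^-4 K/W
  R_conv,out = 1/(hA) = 1/(16.8·8.29) = 0.007180 K/W
ΣR = 2.076×10^-4 + 1.131×10^-4 + 0.007180 = 0.007501 K/W
Q = ΔT/ΣR = (180 °C − 30 °C)/0.007501 = 20000 W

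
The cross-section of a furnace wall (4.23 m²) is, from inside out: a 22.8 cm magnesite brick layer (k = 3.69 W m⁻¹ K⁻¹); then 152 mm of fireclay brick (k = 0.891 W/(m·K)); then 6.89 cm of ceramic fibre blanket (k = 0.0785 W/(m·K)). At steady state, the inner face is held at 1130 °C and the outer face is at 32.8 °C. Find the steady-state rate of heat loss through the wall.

Q = 4.18 kW

Treat each layer as a resistance in series:
  R_magnesite brick = L/(kA) = 0.228/(3.69·4.23) = 0.01461 K/W
  R_fireclay brick = L/(kA) = 0.152/(0.891·4.23) = 0.04033 K/W
  R_ceramic fibre blanket = L/(kA) = 0.0689/(0.0785·4.23) = 0.2075 K/W
ΣR = 0.01461 + 0.04033 + 0.2075 = 0.2624 K/W
Q = ΔT/ΣR = (1130 °C − 32.8 °C)/0.2624 = 4180 W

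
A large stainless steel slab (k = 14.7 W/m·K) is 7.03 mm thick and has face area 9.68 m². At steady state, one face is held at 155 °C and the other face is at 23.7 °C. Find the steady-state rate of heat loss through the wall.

Q = 2.66×10^6 W

Q = kA·ΔT/L = 14.7 × 9.68 × |155 °C − 23.7 °C| / 0.00703 = 2.66×10^6 W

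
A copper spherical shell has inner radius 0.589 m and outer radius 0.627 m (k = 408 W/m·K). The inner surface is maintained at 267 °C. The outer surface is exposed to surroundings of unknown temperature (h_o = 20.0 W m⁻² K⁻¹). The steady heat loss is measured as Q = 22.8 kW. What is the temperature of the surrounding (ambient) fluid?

Sum the resistances:
  R_copper = (1/0.589 − 1/0.627)/(4πk) = 0.1029/(4π·408) = 2.007×10^-5 K/W
  R_conv,out = 1/(4πr²h) = 1/(4π·0.627²·20.0) = 0.01012 K/W
ΣR = 0.01014 K/W
ΔT = Q·ΣR = 22800 × 0.01014 = 231.2 K
Heat flows outward, so T_out = T_in − ΔT = 267 − 231.2 = 35.8 °C

T_out = 35.8 °C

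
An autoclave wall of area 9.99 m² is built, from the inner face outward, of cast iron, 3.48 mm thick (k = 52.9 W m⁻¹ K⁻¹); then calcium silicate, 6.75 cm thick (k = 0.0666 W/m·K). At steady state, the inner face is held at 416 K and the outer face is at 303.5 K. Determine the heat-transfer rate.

Q = 1110 W

Resistance network (inner→outer):
  R_cast iron = L/(kA) = 0.00348/(52.9·9.99) = 6.585×10^-6 K/W
  R_calcium silicate = L/(kA) = 0.0675/(0.0666·9.99) = 0.1015 K/W
ΣR = 6.585×10^-6 + 0.1015 = 0.1015 K/W
Q = ΔT/ΣR = (416 K − 303.5 K)/0.1015 = 1110 W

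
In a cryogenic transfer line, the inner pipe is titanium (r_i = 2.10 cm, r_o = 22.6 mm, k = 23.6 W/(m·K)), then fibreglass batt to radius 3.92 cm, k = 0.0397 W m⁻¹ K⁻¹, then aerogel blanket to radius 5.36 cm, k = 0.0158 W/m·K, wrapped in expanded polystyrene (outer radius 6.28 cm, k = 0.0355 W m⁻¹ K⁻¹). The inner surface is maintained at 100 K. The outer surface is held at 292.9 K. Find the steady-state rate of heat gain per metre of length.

Q' = 31.8 W/m

Treat each layer as a resistance in series:
  R'_titanium = ln(0.0226/0.0210)/(2πk) = 0.07343/(2π·23.6) = 4.952×10^-4 m·K/W
  R'_fibreglass batt = ln(0.0392/0.0226)/(2πk) = 0.5507/(2π·0.0397) = 2.208 m·K/W
  R'_aerogel blanket = ln(0.0536/0.0392)/(2πk) = 0.3129/(2π·0.0158) = 3.152 m·K/W
  R'_expanded polystyrene = ln(0.0628/0.0536)/(2πk) = 0.1584/(2π·0.0355) = 0.7102 m·K/W
ΣR = 4.952×10^-4 + 2.208 + 3.152 + 0.7102 = 6.071 m·K/W
Q' = ΔT/ΣR = (100 K − 292.9 K)/6.071 = -31.8 W/m
(Negative Q' ⇒ heat flows inward; heat gain = 31.8 W/m.)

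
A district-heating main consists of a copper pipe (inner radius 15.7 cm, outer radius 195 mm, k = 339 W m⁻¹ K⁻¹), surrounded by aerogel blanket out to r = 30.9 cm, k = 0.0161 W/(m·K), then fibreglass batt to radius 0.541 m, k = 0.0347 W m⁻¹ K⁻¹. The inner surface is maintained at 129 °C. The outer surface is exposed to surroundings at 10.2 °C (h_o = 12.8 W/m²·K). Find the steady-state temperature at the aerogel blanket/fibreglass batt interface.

Series thermal resistances, inner to outer:
  R'_copper = ln(0.195/0.157)/(2πk) = 0.2168/(2π·339) = 1.018×10^-4 m·K/W
  R'_aerogel blanket = ln(0.309/0.195)/(2πk) = 0.4603/(2π·0.0161) = 4.551 m·K/W
  R'_fibreglass batt = ln(0.541/0.309)/(2πk) = 0.5601/(2π·0.0347) = 2.569 m·K/W
  R'_conv,out = 1/(2πr h) = 1/(2π·0.541·12.8) = 0.02298 m·K/W
ΣR = 1.018×10^-4 + 4.551 + 2.569 + 0.02298 = 7.143 m·K/W
Q' = ΔT/ΣR = (129 °C − 10.2 °C)/7.143 = 16.63 W/m
From the inner boundary to the aerogel blanket/fibreglass batt interface, ΣR_partial = 4.551 m·K/W.
T_interface = T_in − Q'·ΣR_partial = 129 °C − (16.63)(4.551) = 53.3 °C

T = 53.3 °C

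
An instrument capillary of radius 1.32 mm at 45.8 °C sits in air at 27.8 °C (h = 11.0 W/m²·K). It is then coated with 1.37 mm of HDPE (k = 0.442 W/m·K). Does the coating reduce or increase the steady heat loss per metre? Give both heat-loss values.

Critical radius for a cylinder: r_cr = k/h = 0.0402 m = 4.02 cm.
Outer radius after coating: r₂ = 0.00132 + 0.00137 = 0.00269 m.
Since r₁ < r_cr and r₂ ≤ r_cr, the coating moves toward the maximum at r_cr — heat loss rises.
Bare: R = 1/(2πr₁h) = 10.96 m·K/W; Q = 18/10.96 = 1.64 W/m.
Coated: R = R_cond + R_conv = 5.635 m·K/W; Q = 18/5.635 = 3.19 W/m.

increases: 1.64 → 3.19 W/m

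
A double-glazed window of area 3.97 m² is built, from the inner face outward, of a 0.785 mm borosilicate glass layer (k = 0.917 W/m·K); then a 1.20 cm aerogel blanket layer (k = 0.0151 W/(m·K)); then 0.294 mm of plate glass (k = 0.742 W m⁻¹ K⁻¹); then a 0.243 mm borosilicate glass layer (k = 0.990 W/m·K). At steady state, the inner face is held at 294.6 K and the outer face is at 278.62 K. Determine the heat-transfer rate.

Q = 79.7 W

Treat each layer as a resistance in series:
  R_borosilicate glass = L/(kA) = 7.85×10^-4/(0.917·3.97) = 2.156×10^-4 K/W
  R_aerogel blanket = L/(kA) = 0.0120/(0.0151·3.97) = 0.2002 K/W
  R_plate glass = L/(kA) = 2.94×10^-4/(0.742·3.97) = 9.981×10^-5 K/W
  R_borosilicate glass = L/(kA) = 2.43×10^-4/(0.990·3.97) = 6.183×10^-5 K/W
ΣR = 2.156×10^-4 + 0.2002 + 9.981×10^-5 + 6.183×10^-5 = 0.2006 K/W
Q = ΔT/ΣR = (294.6 K − 278.62 K)/0.2006 = 79.7 W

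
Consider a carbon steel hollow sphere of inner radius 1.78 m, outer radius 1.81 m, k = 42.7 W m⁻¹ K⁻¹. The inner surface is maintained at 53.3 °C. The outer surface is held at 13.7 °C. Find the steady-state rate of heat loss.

Q = 4πk·ΔT/(1/r₁ − 1/r₂) = 4π × 42.7 × 39.6 / (1/1.78 − 1/1.81) = 2.28×10^6 W

Q = 2280 kW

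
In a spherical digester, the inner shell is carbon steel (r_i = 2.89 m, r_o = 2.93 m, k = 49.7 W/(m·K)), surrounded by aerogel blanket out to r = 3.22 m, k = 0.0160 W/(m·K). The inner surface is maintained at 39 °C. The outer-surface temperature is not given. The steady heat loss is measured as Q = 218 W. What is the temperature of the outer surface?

Series resistances:
  R_carbon steel = (1/2.89 − 1/2.93)/(4πk) = 0.004724/(4π·49.7) = 7.564×10^-6 K/W
  R_aerogel blanket = (1/2.93 − 1/3.22)/(4πk) = 0.03074/(4π·0.0160) = 0.1529 K/W
ΣR = 0.1529 K/W
ΔT = Q·ΣR = 218 × 0.1529 = 33.33 K
Heat flows outward, so T_out = T_in − ΔT = 39 − 33.33 = 5.67 °C

T_out = 5.67 °C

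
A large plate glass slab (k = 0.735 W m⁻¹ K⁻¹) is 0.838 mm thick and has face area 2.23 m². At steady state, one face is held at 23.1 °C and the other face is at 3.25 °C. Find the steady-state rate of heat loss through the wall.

Q = kA·ΔT/L = 0.735 × 2.23 × |23.1 °C − 3.25 °C| / 8.38×10^-4 = 38800 W

Q = 38.8 kW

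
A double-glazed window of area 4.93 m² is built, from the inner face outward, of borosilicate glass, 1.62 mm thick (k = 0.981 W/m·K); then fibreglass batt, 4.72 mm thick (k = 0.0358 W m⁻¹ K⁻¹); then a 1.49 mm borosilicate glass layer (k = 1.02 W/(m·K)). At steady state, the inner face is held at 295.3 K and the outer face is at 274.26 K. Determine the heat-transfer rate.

Q = 769 W

Resistance network (inner→outer):
  R_borosilicate glass = L/(kA) = 0.00162/(0.981·4.93) = 3.350×10^-4 K/W
  R_fibreglass batt = L/(kA) = 0.00472/(0.0358·4.93) = 0.02674 K/W
  R_borosilicate glass = L/(kA) = 0.00149/(1.02·4.93) = 2.963×10^-4 K/W
ΣR = 3.350×10^-4 + 0.02674 + 2.963×10^-4 = 0.02737 K/W
Q = ΔT/ΣR = (295.3 K − 274.26 K)/0.02737 = 769 W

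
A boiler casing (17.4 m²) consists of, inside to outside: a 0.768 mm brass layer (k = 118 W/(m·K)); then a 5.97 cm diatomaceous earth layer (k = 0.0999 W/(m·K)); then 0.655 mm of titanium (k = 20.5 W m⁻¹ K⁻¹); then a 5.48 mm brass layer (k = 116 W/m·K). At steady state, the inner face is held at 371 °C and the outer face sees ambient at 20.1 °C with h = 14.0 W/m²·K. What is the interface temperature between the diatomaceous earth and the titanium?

T = 57.6 °C

Series thermal resistances, inner to outer:
  R_brass = L/(kA) = 7.68×10^-4/(118·17.4) = 3.741×10^-7 K/W
  R_diatomaceous earth = L/(kA) = 0.0597/(0.0999·17.4) = 0.03434 K/W
  R_titanium = L/(kA) = 6.55×10^-4/(20.5·17.4) = 1.836×10^-6 K/W
  R_brass = L/(kA) = 0.00548/(116·17.4) = 2.715×10^-6 K/W
  R_conv,out = 1/(hA) = 1/(14.0·17.4) = 0.004105 K/W
ΣR = 3.741×10^-7 + 0.03434 + 1.836×10^-6 + 2.715×10^-6 + 0.004105 = 0.03845 K/W
Q = ΔT/ΣR = (371 °C − 20.1 °C)/0.03845 = 9126 W
From the inner boundary to the diatomaceous earth/titanium interface, ΣR_partial = 0.03434 K/W.
T_interface = T_in − Q·ΣR_partial = 371 °C − (9126)(0.03434) = 57.6 °C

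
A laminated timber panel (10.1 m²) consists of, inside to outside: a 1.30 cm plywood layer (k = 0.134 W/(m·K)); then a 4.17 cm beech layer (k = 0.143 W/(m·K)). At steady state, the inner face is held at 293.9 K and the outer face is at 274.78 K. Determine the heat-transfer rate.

Treat each layer as a resistance in series:
  R_plywood = L/(kA) = 0.0130/(0.134·10.1) = 0.009605 K/W
  R_beech = L/(kA) = 0.0417/(0.143·10.1) = 0.02887 K/W
ΣR = 0.009605 + 0.02887 = 0.03848 K/W
Q = ΔT/ΣR = (293.9 K − 274.78 K)/0.03848 = 497 W

Q = 497 W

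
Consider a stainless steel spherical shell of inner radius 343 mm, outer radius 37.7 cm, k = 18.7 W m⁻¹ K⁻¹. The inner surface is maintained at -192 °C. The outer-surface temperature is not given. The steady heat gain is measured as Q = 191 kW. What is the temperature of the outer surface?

Sum the resistances:
  R_stainless steel = (1/0.343 − 1/0.377)/(4πk) = 0.2629/(4π·18.7) = 0.001119 K/W
ΣR = 0.001119 K/W
ΔT = Q·ΣR = 1.91×10^5 × 0.001119 = 213.7 K
Heat flows inward, so T_out = T_in + ΔT = -192 + 213.7 = 21.7 °C

T_out = 21.7 °C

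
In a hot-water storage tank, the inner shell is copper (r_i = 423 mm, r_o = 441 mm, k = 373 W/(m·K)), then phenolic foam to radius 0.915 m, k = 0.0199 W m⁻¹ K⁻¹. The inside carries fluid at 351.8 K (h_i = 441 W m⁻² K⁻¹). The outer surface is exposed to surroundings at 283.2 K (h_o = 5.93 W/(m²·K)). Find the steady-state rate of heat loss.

Treat each layer as a resistance in series:
  R_conv,in = 1/(4πr²h) = 1/(4π·0.423²·441) = 0.001008 K/W
  R_copper = (1/0.423 − 1/0.441)/(4πk) = 0.09649/(4π·373) = 2.059×10^-5 K/W
  R_phenolic foam = (1/0.441 − 1/0.915)/(4πk) = 1.175/(4π·0.0199) = 4.697 K/W
  R_conv,out = 1/(4πr²h) = 1/(4π·0.915²·5.93) = 0.01603 K/W
ΣR = 0.001008 + 2.059×10^-5 + 4.697 + 0.01603 = 4.714 K/W
Q = ΔT/ΣR = (351.8 K − 283.2 K)/4.714 = 14.6 W

Q = 14.6 W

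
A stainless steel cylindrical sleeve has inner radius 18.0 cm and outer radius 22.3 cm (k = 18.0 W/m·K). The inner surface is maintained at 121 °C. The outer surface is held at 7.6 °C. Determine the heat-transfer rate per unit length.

Q' = 2πk·ΔT/ln(r₂/r₁) = 2π × 18.0 × 113.4 / ln(0.223/0.180) = 59900 W/m

Q' = 59.9 kW/m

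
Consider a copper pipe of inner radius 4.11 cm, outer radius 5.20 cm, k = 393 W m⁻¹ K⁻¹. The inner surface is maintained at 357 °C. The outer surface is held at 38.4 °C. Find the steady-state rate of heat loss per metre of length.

Q' = 2πk·ΔT/ln(r₂/r₁) = 2π × 393 × 318.6 / ln(0.0520/0.0411) = 3.34×10^6 W/m

Q' = 3.34×10^6 W/m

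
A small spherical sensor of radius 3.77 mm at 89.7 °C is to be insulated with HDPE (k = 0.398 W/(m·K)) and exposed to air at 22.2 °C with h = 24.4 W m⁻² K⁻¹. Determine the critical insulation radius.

r_cr = 3.26 cm

For a sphere, r_cr = 2k_ins/h = 2·0.398/24.4 = 0.0326 m = 3.26 cm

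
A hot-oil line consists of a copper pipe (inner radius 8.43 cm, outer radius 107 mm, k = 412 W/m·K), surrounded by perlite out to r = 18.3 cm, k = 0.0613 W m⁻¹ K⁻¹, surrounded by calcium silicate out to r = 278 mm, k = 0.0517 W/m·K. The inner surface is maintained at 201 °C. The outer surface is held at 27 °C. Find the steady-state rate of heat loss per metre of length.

Q' = 64.9 W/m

Series thermal resistances, inner to outer:
  R'_copper = ln(0.107/0.0843)/(2πk) = 0.2384/(2π·412) = 9.211×10^-5 m·K/W
  R'_perlite = ln(0.183/0.107)/(2πk) = 0.5367/(2π·0.0613) = 1.393 m·K/W
  R'_calcium silicate = ln(0.278/0.183)/(2πk) = 0.4181/(2π·0.0517) = 1.287 m·K/W
ΣR = 9.211×10^-5 + 1.393 + 1.287 = 2.680 m·K/W
Q' = ΔT/ΣR = (201 °C − 27 °C)/2.680 = 64.9 W/m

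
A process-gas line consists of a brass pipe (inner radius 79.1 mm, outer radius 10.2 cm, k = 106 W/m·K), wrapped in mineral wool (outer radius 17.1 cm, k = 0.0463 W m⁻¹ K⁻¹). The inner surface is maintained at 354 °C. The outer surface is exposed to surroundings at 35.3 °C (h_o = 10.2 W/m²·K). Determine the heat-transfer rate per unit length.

Series thermal resistances, inner to outer:
  R'_brass = ln(0.102/0.0791)/(2πk) = 0.2543/(2π·106) = 3.818×10^-4 m·K/W
  R'_mineral wool = ln(0.171/0.102)/(2πk) = 0.5167/(2π·0.0463) = 1.776 m·K/W
  R'_conv,out = 1/(2πr h) = 1/(2π·0.171·10.2) = 0.09125 m·K/W
ΣR = 3.818×10^-4 + 1.776 + 0.09125 = 1.868 m·K/W
Q' = ΔT/ΣR = (354 °C − 35.3 °C)/1.868 = 171 W/m

Q' = 171 W/m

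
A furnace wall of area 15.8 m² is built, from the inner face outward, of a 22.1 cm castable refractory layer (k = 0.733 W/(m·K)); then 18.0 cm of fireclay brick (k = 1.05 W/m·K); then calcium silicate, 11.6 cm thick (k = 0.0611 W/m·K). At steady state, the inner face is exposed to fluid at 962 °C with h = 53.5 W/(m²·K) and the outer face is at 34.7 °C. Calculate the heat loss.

Series thermal resistances, inner to outer:
  R_conv,in = 1/(hA) = 1/(53.5·15.8) = 0.001183 K/W
  R_castable refractory = L/(kA) = 0.221/(0.733·15.8) = 0.01908 K/W
  R_fireclay brick = L/(kA) = 0.180/(1.05·15.8) = 0.01085 K/W
  R_calcium silicate = L/(kA) = 0.116/(0.0611·15.8) = 0.1202 K/W
ΣR = 0.001183 + 0.01908 + 0.01085 + 0.1202 = 0.1513 K/W
Q = ΔT/ΣR = (962 °C − 34.7 °C)/0.1513 = 6130 W

Q = 6.13 kW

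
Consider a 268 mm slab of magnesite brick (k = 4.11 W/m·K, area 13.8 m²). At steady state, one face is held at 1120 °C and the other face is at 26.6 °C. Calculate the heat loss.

Q = kA·ΔT/L = 4.11 × 13.8 × |1120 °C − 26.6 °C| / 0.268 = 2.31×10^5 W

Q = 231 kW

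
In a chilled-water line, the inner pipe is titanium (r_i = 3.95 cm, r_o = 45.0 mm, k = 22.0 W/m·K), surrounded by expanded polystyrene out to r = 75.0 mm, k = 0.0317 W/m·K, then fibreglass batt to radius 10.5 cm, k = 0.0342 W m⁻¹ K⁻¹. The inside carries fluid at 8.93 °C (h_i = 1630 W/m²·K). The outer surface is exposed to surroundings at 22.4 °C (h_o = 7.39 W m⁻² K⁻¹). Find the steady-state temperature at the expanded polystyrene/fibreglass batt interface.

Treat each layer as a resistance in series:
  R'_conv,in = 1/(2πr h) = 1/(2π·0.0395·1630) = 0.002472 m·K/W
  R'_titanium = ln(0.0450/0.0395)/(2πk) = 0.1304/(2π·22.0) = 9.431×10^-4 m·K/W
  R'_expanded polystyrene = ln(0.0750/0.0450)/(2πk) = 0.5108/(2π·0.0317) = 2.565 m·K/W
  R'_fibreglass batt = ln(0.105/0.0750)/(2πk) = 0.3365/(2π·0.0342) = 1.566 m·K/W
  R'_conv,out = 1/(2πr h) = 1/(2π·0.105·7.39) = 0.2051 m·K/W
ΣR = 0.002472 + 9.431×10^-4 + 2.565 + 1.566 + 0.2051 = 4.340 m·K/W
Q' = ΔT/ΣR = (8.93 °C − 22.4 °C)/4.340 = -3.104 W/m
From the inner boundary to the expanded polystyrene/fibreglass batt interface, ΣR_partial = 2.568 m·K/W.
T_interface = T_in − Q'·ΣR_partial = 8.93 °C − (-3.104)(2.568) = 16.9 °C

T = 16.9 °C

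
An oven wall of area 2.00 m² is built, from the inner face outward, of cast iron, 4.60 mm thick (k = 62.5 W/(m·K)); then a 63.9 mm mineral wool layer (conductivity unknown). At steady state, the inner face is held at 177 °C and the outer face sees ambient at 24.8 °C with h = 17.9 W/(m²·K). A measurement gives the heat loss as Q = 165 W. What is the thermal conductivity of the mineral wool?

k = 0.0357 W/m·K

ΣR = ΔT/Q = |177 − 24.8|/165 = 0.9224 K/W
Known resistances:
  R_cast iron = L/(kA) = 0.00460/(62.5·2.00) = 3.680×10^-5 K/W
  R_conv,out = 1/(hA) = 1/(17.9·2.00) = 0.02793 K/W
R_mineral wool = ΣR − ΣR_known = 0.9224 − 0.02797 = 0.8944 K/W
L/(kA) = 0.8944 ⇒ k = 0.0639/(0.8944·2.00) = 0.0357 W/m·K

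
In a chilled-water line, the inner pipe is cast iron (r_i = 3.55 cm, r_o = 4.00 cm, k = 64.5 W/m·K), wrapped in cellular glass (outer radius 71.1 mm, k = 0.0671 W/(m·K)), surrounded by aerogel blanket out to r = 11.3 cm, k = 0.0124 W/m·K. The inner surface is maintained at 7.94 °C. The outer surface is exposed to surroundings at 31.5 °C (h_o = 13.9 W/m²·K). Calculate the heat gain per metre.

Resistance network (inner→outer):
  R'_cast iron = ln(0.0400/0.0355)/(2πk) = 0.1193/(2π·64.5) = 2.945×10^-4 m·K/W
  R'_cellular glass = ln(0.0711/0.0400)/(2πk) = 0.5752/(2π·0.0671) = 1.364 m·K/W
  R'_aerogel blanket = ln(0.113/0.0711)/(2πk) = 0.4633/(2π·0.0124) = 5.946 m·K/W
  R'_conv,out = 1/(2πr h) = 1/(2π·0.113·13.9) = 0.1013 m·K/W
ΣR = 2.945×10^-4 + 1.364 + 5.946 + 0.1013 = 7.412 m·K/W
Q' = ΔT/ΣR = (7.94 °C − 31.5 °C)/7.412 = -3.18 W/m
(Negative Q' ⇒ heat flows inward; heat gain = 3.18 W/m.)

Q' = 3.18 W/m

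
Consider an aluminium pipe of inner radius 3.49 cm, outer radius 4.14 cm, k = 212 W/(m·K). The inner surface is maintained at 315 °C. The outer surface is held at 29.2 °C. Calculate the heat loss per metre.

Q' = 2πk·ΔT/ln(r₂/r₁) = 2π × 212 × 285.8 / ln(0.0414/0.0349) = 2.23×10^6 W/m

Q' = 2230 kW/m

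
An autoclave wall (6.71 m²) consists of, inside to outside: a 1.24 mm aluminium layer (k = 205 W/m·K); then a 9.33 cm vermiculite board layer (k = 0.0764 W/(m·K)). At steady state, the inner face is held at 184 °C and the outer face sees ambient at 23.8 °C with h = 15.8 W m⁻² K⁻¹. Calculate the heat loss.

Treat each layer as a resistance in series:
  R_aluminium = L/(kA) = 0.00124/(205·6.71) = 9.015×10^-7 K/W
  R_vermiculite board = L/(kA) = 0.0933/(0.0764·6.71) = 0.1820 K/W
  R_conv,out = 1/(hA) = 1/(15.8·6.71) = 0.009432 K/W
ΣR = 9.015×10^-7 + 0.1820 + 0.009432 = 0.1914 K/W
Q = ΔT/ΣR = (184 °C − 23.8 °C)/0.1914 = 837 W

Q = 837 W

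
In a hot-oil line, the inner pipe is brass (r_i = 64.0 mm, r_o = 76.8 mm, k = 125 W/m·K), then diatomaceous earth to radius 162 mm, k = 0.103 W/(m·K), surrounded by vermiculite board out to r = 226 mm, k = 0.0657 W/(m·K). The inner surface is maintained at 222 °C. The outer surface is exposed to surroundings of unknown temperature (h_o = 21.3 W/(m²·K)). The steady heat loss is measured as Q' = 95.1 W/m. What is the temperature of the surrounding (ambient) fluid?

T_out = 32.5 °C

Series resistances:
  R'_brass = ln(0.0768/0.0640)/(2πk) = 0.1823/(2π·125) = 2.321×10^-4 m·K/W
  R'_diatomaceous earth = ln(0.162/0.0768)/(2πk) = 0.7464/(2π·0.103) = 1.153 m·K/W
  R'_vermiculite board = ln(0.226/0.162)/(2πk) = 0.3329/(2π·0.0657) = 0.8065 m·K/W
  R'_conv,out = 1/(2πr h) = 1/(2π·0.226·21.3) = 0.03306 m·K/W
ΣR = 1.993 m·K/W
ΔT = Q'·ΣR = 95.1 × 1.993 = 189.5 K
Heat flows outward, so T_out = T_in − ΔT = 222 − 189.5 = 32.5 °C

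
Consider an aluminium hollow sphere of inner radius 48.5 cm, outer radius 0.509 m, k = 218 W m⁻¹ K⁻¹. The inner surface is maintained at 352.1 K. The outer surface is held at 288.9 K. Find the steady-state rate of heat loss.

Q = 1780 kW

Q = 4πk·ΔT/(1/r₁ − 1/r₂) = 4π × 218 × 63.2 / (1/0.485 − 1/0.509) = 1.78×10^6 W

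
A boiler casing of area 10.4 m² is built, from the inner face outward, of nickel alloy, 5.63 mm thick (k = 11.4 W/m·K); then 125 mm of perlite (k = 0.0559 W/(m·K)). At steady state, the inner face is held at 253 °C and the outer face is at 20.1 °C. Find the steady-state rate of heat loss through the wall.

Series thermal resistances, inner to outer:
  R_nickel alloy = L/(kA) = 0.00563/(11.4·10.4) = 4.749×10^-5 K/W
  R_perlite = L/(kA) = 0.125/(0.0559·10.4) = 0.2150 K/W
ΣR = 4.749×10^-5 + 0.2150 = 0.2150 K/W
Q = ΔT/ΣR = (253 °C − 20.1 °C)/0.2150 = 1080 W

Q = 1080 W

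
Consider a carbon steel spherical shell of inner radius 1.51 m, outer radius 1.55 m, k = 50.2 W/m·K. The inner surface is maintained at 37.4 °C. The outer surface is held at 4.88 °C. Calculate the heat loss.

Q = 1.20×10^6 W

Q = 4πk·ΔT/(1/r₁ − 1/r₂) = 4π × 50.2 × 32.52 / (1/1.51 − 1/1.55) = 1.20×10^6 W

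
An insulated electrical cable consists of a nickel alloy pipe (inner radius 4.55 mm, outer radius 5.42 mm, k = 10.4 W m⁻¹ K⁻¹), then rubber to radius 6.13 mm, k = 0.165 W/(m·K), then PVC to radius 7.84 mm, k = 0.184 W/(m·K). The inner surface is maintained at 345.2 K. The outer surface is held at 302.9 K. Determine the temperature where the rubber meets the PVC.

T = 329.8 K

Resistance network (inner→outer):
  R'_nickel alloy = ln(0.00542/0.00455)/(2πk) = 0.1750/(2π·10.4) = 0.002678 m·K/W
  R'_rubber = ln(0.00613/0.00542)/(2πk) = 0.1231/(2π·0.165) = 0.1187 m·K/W
  R'_PVC = ln(0.00784/0.00613)/(2πk) = 0.2460/(2π·0.184) = 0.2128 m·K/W
ΣR = 0.002678 + 0.1187 + 0.2128 = 0.3342 m·K/W
Q' = ΔT/ΣR = (345.2 K − 302.9 K)/0.3342 = 126.6 W/m
From the inner boundary to the rubber/PVC interface, ΣR_partial = 0.1214 m·K/W.
T_interface = T_in − Q'·ΣR_partial = 345.2 K − (126.6)(0.1214) = 329.8 K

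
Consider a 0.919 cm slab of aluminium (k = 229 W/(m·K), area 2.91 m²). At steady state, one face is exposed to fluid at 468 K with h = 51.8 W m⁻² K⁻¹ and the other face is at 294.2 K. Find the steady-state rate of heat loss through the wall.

Resistance network (inner→outer):
  R_conv,in = 1/(hA) = 1/(51.8·2.91) = 0.006634 K/W
  R_aluminium = L/(kA) = 0.00919/(229·2.91) = 1.379×10^-5 K/W
ΣR = 0.006634 + 1.379×10^-5 = 0.006648 K/W
Q = ΔT/ΣR = (468 K − 294.2 K)/0.006648 = 26100 W

Q = 26.1 kW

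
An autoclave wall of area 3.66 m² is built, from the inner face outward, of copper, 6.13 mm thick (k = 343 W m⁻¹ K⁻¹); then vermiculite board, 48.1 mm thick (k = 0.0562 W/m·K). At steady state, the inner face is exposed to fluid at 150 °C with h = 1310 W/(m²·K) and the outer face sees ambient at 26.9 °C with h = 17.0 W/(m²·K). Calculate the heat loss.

Q = 492 W

Series thermal resistances, inner to outer:
  R_conv,in = 1/(hA) = 1/(1310·3.66) = 2.086×10^-4 K/W
  R_copper = L/(kA) = 0.00613/(343·3.66) = 4.883×10^-6 K/W
  R_vermiculite board = L/(kA) = 0.0481/(0.0562·3.66) = 0.2338 K/W
  R_conv,out = 1/(hA) = 1/(17.0·3.66) = 0.01607 K/W
ΣR = 2.086×10^-4 + 4.883×10^-6 + 0.2338 + 0.01607 = 0.2501 K/W
Q = ΔT/ΣR = (150 °C − 26.9 °C)/0.2501 = 492 W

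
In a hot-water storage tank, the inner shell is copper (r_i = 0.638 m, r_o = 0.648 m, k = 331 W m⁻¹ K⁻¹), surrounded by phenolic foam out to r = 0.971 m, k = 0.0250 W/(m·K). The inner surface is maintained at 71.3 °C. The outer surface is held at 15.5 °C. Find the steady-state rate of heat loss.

Resistance network (inner→outer):
  R_copper = (1/0.638 − 1/0.648)/(4πk) = 0.02419/(4π·331) = 5.815×10^-6 K/W
  R_phenolic foam = (1/0.648 − 1/0.971)/(4πk) = 0.5133/(4π·0.0250) = 1.634 K/W
ΣR = 5.815×10^-6 + 1.634 = 1.634 K/W
Q = ΔT/ΣR = (71.3 °C − 15.5 °C)/1.634 = 34.1 W

Q = 34.1 W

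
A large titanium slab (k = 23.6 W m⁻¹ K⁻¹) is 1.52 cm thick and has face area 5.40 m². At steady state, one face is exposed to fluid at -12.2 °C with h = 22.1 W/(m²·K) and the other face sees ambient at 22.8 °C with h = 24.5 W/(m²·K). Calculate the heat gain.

Treat each layer as a resistance in series:
  R_conv,in = 1/(hA) = 1/(22.1·5.40) = 0.008379 K/W
  R_titanium = L/(kA) = 0.0152/(23.6·5.40) = 1.193×10^-4 K/W
  R_conv,out = 1/(hA) = 1/(24.5·5.40) = 0.007559 K/W
ΣR = 0.008379 + 1.193×10^-4 + 0.007559 = 0.01606 K/W
Q = ΔT/ΣR = (-12.2 °C − 22.8 °C)/0.01606 = -2180 W
(Negative Q ⇒ heat flows inward; heat gain = 2180 W.)

Q = 2.18 kW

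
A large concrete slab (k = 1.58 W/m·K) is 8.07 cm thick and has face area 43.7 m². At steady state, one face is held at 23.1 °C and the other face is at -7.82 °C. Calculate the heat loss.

Q = kA·ΔT/L = 1.58 × 43.7 × |23.1 °C − -7.82 °C| / 0.0807 = 26500 W

Q = 26500 W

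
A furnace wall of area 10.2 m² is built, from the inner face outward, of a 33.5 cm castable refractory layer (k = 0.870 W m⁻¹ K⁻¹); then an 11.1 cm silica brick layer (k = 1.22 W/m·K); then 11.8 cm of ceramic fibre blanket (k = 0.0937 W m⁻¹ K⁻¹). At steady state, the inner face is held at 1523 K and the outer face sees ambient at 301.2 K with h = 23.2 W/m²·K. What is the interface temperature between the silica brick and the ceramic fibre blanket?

Resistance network (inner→outer):
  R_castable refractory = L/(kA) = 0.335/(0.870·10.2) = 0.03775 K/W
  R_silica brick = L/(kA) = 0.111/(1.22·10.2) = 0.008920 K/W
  R_ceramic fibre blanket = L/(kA) = 0.118/(0.0937·10.2) = 0.1235 K/W
  R_conv,out = 1/(hA) = 1/(23.2·10.2) = 0.004226 K/W
ΣR = 0.03775 + 0.008920 + 0.1235 + 0.004226 = 0.1744 K/W
Q = ΔT/ΣR = (1523 K − 301.2 K)/0.1744 = 7006 W
From the inner boundary to the silica brick/ceramic fibre blanket interface, ΣR_partial = 0.04667 K/W.
T_interface = T_in − Q·ΣR_partial = 1523 K − (7006)(0.04667) = 1196 K

T = 1196 K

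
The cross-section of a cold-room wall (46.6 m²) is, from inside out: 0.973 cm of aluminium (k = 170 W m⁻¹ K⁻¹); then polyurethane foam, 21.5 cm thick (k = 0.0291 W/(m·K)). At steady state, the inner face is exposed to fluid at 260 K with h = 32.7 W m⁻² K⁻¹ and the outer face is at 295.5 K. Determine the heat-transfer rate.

Q = 223 W

Resistance network (inner→outer):
  R_conv,in = 1/(hA) = 1/(32.7·46.6) = 6.562×10^-4 K/W
  R_aluminium = L/(kA) = 0.00973/(170·46.6) = 1.228×10^-6 K/W
  R_polyurethane foam = L/(kA) = 0.215/(0.0291·46.6) = 0.1585 K/W
ΣR = 6.562×10^-4 + 1.228×10^-6 + 0.1585 = 0.1592 K/W
Q = ΔT/ΣR = (260 K − 295.5 K)/0.1592 = -223 W
(Negative Q ⇒ heat flows inward; heat gain = 223 W.)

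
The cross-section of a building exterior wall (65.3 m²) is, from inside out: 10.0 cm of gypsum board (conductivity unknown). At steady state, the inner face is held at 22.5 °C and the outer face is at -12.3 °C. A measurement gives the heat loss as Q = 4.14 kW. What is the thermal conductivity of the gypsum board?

k = 0.182 W/m·K

ΣR = ΔT/Q = |22.5 − -12.3|/4140 = 0.008406 K/W
L/(kA) = 0.008406 ⇒ k = 0.100/(0.008406·65.3) = 0.182 W/m·K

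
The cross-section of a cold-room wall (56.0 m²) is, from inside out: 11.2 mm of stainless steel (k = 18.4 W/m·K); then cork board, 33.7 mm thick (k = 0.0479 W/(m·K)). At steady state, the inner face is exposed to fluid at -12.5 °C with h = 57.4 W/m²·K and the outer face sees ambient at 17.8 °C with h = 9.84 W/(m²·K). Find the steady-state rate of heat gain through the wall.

Treat each layer as a resistance in series:
  R_conv,in = 1/(hA) = 1/(57.4·56.0) = 3.111×10^-4 K/W
  R_stainless steel = L/(kA) = 0.0112/(18.4·56.0) = 1.087×10^-5 K/W
  R_cork board = L/(kA) = 0.0337/(0.0479·56.0) = 0.01256 K/W
  R_conv,out = 1/(hA) = 1/(9.84·56.0) = 0.001815 K/W
ΣR = 3.111×10^-4 + 1.087×10^-5 + 0.01256 + 0.001815 = 0.01470 K/W
Q = ΔT/ΣR = (-12.5 °C − 17.8 °C)/0.01470 = -2060 W
(Negative Q ⇒ heat flows inward; heat gain = 2060 W.)

Q = 2.06 kW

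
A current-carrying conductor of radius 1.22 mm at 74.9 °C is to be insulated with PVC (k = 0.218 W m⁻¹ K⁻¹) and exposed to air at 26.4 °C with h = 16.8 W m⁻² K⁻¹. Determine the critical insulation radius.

For a cylinder, r_cr = k_ins/h = 0.218/16.8 = 0.0130 m = 1.30 cm

r_cr = 1.30 cm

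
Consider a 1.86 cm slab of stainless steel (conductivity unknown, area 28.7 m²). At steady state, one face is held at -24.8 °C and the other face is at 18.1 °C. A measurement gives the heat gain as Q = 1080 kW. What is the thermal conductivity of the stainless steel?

k = 16.3 W/m·K

ΣR = ΔT/Q = |-24.8 − 18.1|/1.08×10^6 = 3.972×10^-5 K/W
L/(kA) = 3.972×10^-5 ⇒ k = 0.0186/(3.972×10^-5·28.7) = 16.3 W/m·K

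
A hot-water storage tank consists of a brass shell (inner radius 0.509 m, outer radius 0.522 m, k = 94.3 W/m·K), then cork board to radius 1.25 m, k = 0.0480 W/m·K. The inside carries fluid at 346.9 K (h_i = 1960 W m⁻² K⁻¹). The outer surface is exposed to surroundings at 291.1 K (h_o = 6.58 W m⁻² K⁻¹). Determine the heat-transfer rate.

Series thermal resistances, inner to outer:
  R_conv,in = 1/(4πr²h) = 1/(4π·0.509²·1960) = 1.567×10^-4 K/W
  R_brass = (1/0.509 − 1/0.522)/(4πk) = 0.04893/(4π·94.3) = 4.129×10^-5 K/W
  R_cork board = (1/0.522 − 1/1.25)/(4πk) = 1.116/(4π·0.0480) = 1.850 K/W
  R_conv,out = 1/(4πr²h) = 1/(4π·1.25²·6.58) = 0.007740 K/W
ΣR = 1.567×10^-4 + 4.129×10^-5 + 1.850 + 0.007740 = 1.858 K/W
Q = ΔT/ΣR = (346.9 K − 291.1 K)/1.858 = 30.0 W

Q = 30.0 W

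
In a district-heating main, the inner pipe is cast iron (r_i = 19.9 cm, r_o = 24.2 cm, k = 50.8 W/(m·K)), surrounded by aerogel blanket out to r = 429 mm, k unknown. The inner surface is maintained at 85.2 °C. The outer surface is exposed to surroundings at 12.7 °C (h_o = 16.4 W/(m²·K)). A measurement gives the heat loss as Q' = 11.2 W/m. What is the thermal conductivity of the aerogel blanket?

k = 0.0141 W/m·K

ΣR = ΔT/Q' = |85.2 − 12.7|/11.2 = 6.473 m·K/W
Known resistances:
  R'_cast iron = ln(0.242/0.199)/(2πk) = 0.1956/(2π·50.8) = 6.129×10^-4 m·K/W
  R'_conv,out = 1/(2πr h) = 1/(2π·0.429·16.4) = 0.02262 m·K/W
R_aerogel blanket = ΣR − ΣR_known = 6.473 − 0.02323 = 6.450 m·K/W
ln(r₂/r₁)/(2πk) = 6.450 ⇒ k = 0.5725/(2π·6.450) = 0.0141 W/m·K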